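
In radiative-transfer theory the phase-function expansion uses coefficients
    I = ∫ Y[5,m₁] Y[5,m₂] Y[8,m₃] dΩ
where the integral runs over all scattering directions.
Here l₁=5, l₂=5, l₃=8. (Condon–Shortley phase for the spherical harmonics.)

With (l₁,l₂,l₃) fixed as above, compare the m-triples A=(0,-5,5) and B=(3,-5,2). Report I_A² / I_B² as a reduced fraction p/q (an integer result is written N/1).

Same 5,5,8: normalisation and zero-m 3j drop out of the ratio.
A: Δ: 2! 8! 8! / 19! → 1/37413090; sum: t=0:+1/58060800 = 1/58060800; 3j²(5 5 8; 0 -5 5) = Δ·Π!·Σ² = 5/323  (sign -1)
B: Δ: 2! 8! 8! / 19! → 1/37413090; sum: t=0:+1/116121600 = 1/116121600; 3j²(5 5 8; 3 -5 2) = Δ·Π!·Σ² = 70/46189  (sign +1)
I_A²/I_B² = (5/323)/(70/46189) = 143/14

143/14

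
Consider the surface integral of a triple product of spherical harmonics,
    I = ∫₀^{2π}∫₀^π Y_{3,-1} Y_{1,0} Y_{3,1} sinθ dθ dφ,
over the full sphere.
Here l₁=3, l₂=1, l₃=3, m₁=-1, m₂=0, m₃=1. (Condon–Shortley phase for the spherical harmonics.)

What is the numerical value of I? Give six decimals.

0.000000

L=7 odd ⇒ parity kills the (l;000) factor ⇒ I = 0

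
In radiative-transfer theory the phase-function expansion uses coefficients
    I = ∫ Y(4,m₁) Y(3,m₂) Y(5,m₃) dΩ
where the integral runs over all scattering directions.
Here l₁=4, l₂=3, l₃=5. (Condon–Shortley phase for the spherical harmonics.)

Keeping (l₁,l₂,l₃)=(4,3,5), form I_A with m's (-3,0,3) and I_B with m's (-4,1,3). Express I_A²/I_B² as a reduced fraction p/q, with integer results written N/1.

l's match ⇒ only the (l;m) 3-j factors differ between A and B.
A: triangle coeff Δ(4,3,5) = 1/180180; Σ_t [1,2]: t=1:−1/2880 t=2:+1/1440 = 1/2880; (3j)²=7/715 [(4 3 5; -3 0 3)], sign=+1
B: triangle coeff Δ(4,3,5) = 1/180180; Σ_t [2,2]: t=2:+1/5760 = 1/5760; (3j)²=56/2145 [(4 3 5; -4 1 3)], sign=+1
I_A²/I_B² = (7/715)/(56/2145) = 3/8

3/8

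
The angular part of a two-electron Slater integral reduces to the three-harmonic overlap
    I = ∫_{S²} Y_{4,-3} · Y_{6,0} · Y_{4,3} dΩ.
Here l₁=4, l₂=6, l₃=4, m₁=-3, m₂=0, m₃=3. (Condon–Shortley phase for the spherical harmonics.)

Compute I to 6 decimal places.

-0.120915

Checks pass: Σm=0; 14 even; l₃=4∈[2,10].
(2·4+1)(2·6+1)(2·4+1) = 1053
Δ: 6! 2! 6! / 15! → 1/1261260
sum: t=2:+1/4608 t=3:−1/1296 t=4:+1/4608 = -7/20736
3j²(4 6 4; 0 0 0) = Δ·Π!·Σ² = 20/1287  (sign -1)
sum: t=5:−1/28800 t=6:+1/518400 = -17/518400
3j²(4 6 4; -3 0 3) = Δ·Π!·Σ² = 289/25740  (sign +1)
combine: 4πI² = 1053·20/1287·289/25740 = 289/1573
take √, sign -1: I = -0.12091485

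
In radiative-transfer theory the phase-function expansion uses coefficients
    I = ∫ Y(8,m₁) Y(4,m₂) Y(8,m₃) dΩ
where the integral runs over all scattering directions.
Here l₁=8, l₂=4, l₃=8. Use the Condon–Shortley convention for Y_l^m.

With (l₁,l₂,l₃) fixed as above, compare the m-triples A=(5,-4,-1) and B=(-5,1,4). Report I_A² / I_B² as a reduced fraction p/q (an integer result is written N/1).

l's match ⇒ only the (l;m) 3-j factors differ between A and B.
A: triangle coeff Δ(8,4,8) = 1/185175900; Σ_t [0,0]: t=0:+1/1254113280 = 1/1254113280; (3j)²=55/5814 [(8 4 8; 5 -4 -1)], sign=-1
B: triangle coeff Δ(8,4,8) = 1/185175900; Σ_t [1,4]: t=1:−1/68976230400 t=2:+1/958003200 t=3:−1/174182400 t=4:+1/313528320 = -1/656916480; (3j)²=5/1292 [(8 4 8; -5 1 4)], sign=-1
I_A²/I_B² = (55/5814)/(5/1292) = 22/9

22/9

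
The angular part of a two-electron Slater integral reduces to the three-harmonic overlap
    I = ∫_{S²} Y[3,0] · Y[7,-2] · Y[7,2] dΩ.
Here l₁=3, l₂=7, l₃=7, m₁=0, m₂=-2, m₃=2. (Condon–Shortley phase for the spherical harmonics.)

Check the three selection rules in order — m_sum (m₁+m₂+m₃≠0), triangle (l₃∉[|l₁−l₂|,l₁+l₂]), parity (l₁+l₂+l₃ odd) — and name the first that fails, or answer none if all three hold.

parity

Σmᵢ = 0  ✓
l₃∈[|l₁−l₂|,l₁+l₂]=[4,10], have l₃=7  ✓
Σlᵢ = 17 ⇒ odd  ✗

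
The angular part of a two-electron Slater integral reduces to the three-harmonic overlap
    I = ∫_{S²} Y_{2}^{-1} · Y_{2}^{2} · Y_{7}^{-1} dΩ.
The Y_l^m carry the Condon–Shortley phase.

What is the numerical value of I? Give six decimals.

0.000000

|2−2|≤7≤2+2 violated ⇒ I = 0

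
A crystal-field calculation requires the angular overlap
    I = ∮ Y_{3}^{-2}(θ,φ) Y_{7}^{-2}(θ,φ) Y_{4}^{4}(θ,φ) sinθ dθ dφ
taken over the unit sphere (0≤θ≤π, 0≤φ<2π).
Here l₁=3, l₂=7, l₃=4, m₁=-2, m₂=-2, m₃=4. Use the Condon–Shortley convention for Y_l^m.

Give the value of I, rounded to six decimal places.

0.020214

Checks pass: Σm=0; 14 even; l₃=4∈[4,10].
(2·3+1)(2·7+1)(2·4+1) = 945
Δ: 6! 0! 8! / 15! → 1/45045
sum: t=3:−1/20736 = -1/20736
3j²(3 7 4; 0 0 0) = Δ·Π!·Σ² = 35/1287  (sign -1)
sum: t=5:−1/4838400 = -1/4838400
3j²(3 7 4; -2 -2 4) = Δ·Π!·Σ² = 1/5005  (sign -1)
combine: 4πI² = 945·35/1287·1/5005 = 105/20449
take √, sign +1: I = 0.02021407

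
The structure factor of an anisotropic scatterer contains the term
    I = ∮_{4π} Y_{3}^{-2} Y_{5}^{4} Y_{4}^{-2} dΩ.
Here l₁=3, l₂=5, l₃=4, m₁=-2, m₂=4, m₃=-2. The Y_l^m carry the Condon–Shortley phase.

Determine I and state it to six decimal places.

0.143343

Checks pass: Σm=0; 12 even; l₃=4∈[2,8].
(2·3+1)(2·5+1)(2·4+1) = 693
Δ: 4! 2! 6! / 13! → 1/180180
sum: t=1:−1/576 t=2:+1/144 t=3:−1/576 = 1/288
3j²(3 5 4; 0 0 0) = Δ·Π!·Σ² = 20/1001  (sign +1)
sum: t=3:−1/8640 t=4:+1/2880 = 1/4320
3j²(3 5 4; -2 4 -2) = Δ·Π!·Σ² = 8/429  (sign +1)
combine: 4πI² = 693·20/1001·8/429 = 480/1859
take √, sign +1: I = 0.14334284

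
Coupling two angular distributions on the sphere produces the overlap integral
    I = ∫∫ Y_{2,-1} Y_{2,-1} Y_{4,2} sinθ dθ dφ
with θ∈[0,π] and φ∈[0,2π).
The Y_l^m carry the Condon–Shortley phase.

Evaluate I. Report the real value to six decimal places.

0.254875

Rules hold: Σm=0, L=8 even, 0≤4≤4.
N = 5·5·9 = 225
Δ = 0!·4!·4!/9! = 1/630
Racah Σ t=0..0: t=0:+1/16 = 1/16
⇒ 3j(2 2 4; 0 0 0)² = 2/35, sgn +1
Racah Σ t=0..0: t=0:+1/36 = 1/36
⇒ 3j(2 2 4; -1 -1 2)² = 4/63, sgn +1
4πI² = N·(3j₀)²·(3jₘ)² = 40/49
I = +1·√(0.816327/4π) = 0.25487487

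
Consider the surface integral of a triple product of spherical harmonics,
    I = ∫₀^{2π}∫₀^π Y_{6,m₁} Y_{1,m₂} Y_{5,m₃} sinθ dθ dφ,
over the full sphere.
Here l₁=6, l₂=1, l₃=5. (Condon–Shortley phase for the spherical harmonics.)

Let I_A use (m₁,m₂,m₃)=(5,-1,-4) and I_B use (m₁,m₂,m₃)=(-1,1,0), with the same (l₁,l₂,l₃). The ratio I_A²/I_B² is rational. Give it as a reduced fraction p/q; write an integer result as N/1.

55/21

Shared (l₁,l₂,l₃)=(6,1,5): N and (l;000)² cancel in I_A²/I_B².
A: Δ = 2!·10!·0!/13! = 1/858; Racah Σ t=0..0: t=0:+1/725760 = 1/725760; ⇒ 3j(6 1 5; 5 -1 -4)² = 5/78, sgn -1
B: Δ = 2!·10!·0!/13! = 1/858; Racah Σ t=2..2: t=2:+1/28800 = 1/28800; ⇒ 3j(6 1 5; -1 1 0)² = 7/286, sgn -1
I_A²/I_B² = (5/78)/(7/286) = 55/21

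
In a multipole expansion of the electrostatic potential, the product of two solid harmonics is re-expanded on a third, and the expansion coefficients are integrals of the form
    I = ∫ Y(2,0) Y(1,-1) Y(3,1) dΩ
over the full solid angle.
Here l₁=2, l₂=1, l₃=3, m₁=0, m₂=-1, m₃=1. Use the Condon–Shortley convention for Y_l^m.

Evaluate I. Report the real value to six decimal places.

-0.202301

m-sum 0 ✓  L=6 even ✓  1≤3≤3 ✓
Π(2lᵢ+1) = 5×3×7 = 105
triangle coeff Δ(2,1,3) = 1/105
Σ_t [0,0]: t=0:+1/4 = 1/4
(3j)²=3/35 [(2 1 3; 0 0 0)], sign=-1
Σ_t [0,0]: t=0:+1/8 = 1/8
(3j)²=2/35 [(2 1 3; 0 -1 1)], sign=+1
⇒ 4πI² = 18/35
I = (-1)√(18/35/(4π)) = -0.20230066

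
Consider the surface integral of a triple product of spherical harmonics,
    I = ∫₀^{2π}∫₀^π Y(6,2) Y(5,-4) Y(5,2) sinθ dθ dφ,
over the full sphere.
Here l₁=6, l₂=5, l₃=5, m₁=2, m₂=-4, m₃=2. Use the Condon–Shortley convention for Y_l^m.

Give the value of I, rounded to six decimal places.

Rules hold: Σm=0, L=16 even, 1≤5≤11.
N = 13·11·11 = 1573
Δ = 6!·6!·4!/17! = 1/28588560
Racah Σ t=1..5: t=1:−1/345600 t=2:+1/13824 t=3:−1/5184 t=4:+1/13824 t=5:−1/345600 = -7/129600
⇒ 3j(6 5 5; 0 0 0)² = 80/7293, sgn +1
Racah Σ t=0..1: t=0:+1/207360 t=1:−1/103680 = -1/207360
⇒ 3j(6 5 5; 2 -4 2)² = 21/2431, sgn +1
4πI² = N·(3j₀)²·(3jₘ)² = 560/3757
I = +1·√(0.149055/4π) = 0.10891018

0.108910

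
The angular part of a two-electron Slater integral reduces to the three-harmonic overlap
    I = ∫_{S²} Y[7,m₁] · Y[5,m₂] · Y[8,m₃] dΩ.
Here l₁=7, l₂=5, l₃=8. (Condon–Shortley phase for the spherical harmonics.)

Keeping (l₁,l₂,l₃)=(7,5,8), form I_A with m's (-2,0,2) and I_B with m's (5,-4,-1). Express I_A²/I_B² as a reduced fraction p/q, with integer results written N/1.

Same 7,5,8: normalisation and zero-m 3j drop out of the ratio.
A: Δ: 4! 10! 6! / 21! → 1/814773960; sum: t=0:+1/1045094400 t=1:−1/23224320 t=2:+1/4354560 t=3:−1/4976640 t=4:+1/41472000 = 1/93312000; 3j²(7 5 8; -2 0 2) = Δ·Π!·Σ² = 32/138567  (sign +1)
B: Δ: 4! 10! 6! / 21! → 1/814773960; sum: t=0:+1/232243200 t=1:−1/1567641600 = 23/6270566400; 3j²(7 5 8; 5 -4 -1) = Δ·Π!·Σ² = 529/50388  (sign -1)
I_A²/I_B² = (32/138567)/(529/50388) = 128/5819

128/5819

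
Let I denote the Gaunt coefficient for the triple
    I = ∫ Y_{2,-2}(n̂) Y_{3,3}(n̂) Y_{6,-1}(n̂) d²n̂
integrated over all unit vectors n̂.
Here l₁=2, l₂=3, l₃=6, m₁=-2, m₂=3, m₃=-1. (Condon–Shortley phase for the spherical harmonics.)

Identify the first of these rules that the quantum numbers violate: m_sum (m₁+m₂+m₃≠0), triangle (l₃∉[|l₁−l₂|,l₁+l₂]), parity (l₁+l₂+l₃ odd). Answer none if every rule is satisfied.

triangle

azimuthal sum: -2 + 3 − 1 = 0  ✓
1 ≤ 6 ≤ 5 (triangle on l)  ✗
L = 2 + 3 + 6 = 11 (odd)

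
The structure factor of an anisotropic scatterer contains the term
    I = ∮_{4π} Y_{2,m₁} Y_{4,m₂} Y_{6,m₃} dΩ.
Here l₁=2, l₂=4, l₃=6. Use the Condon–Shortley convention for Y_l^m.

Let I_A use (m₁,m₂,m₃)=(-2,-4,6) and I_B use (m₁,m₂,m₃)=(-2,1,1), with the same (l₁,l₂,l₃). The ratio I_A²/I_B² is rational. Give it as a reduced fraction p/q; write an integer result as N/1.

Same 2,4,6: normalisation and zero-m 3j drop out of the ratio.
A: Δ: 0! 4! 8! / 13! → 1/6435; sum: t=0:+1/967680 = 1/967680; 3j²(2 4 6; -2 -4 6) = Δ·Π!·Σ² = 1/13  (sign +1)
B: Δ: 0! 4! 8! / 13! → 1/6435; sum: t=0:+1/17280 = 1/17280; 3j²(2 4 6; -2 1 1) = Δ·Π!·Σ² = 7/1287  (sign -1)
I_A²/I_B² = (1/13)/(7/1287) = 99/7

99/7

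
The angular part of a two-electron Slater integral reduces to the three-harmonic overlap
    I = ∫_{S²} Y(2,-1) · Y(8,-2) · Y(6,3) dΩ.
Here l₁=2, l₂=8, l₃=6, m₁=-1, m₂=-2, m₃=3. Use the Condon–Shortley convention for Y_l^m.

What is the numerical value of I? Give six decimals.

0.120013

m-sum 0 ✓  L=16 even ✓  6≤6≤10 ✓
Π(2lᵢ+1) = 5×17×13 = 1105
triangle coeff Δ(2,8,6) = 1/30940
Σ_t [2,2]: t=2:+1/2073600 = 1/2073600
(3j)²=28/1105 [(2 8 6; 0 0 0)], sign=+1
Σ_t [3,3]: t=3:−1/13063680 = -1/13063680
(3j)²=10/1547 [(2 8 6; -1 -2 3)], sign=+1
⇒ 4πI² = 40/221
I = (+1)√(40/221/(4π)) = 0.12001318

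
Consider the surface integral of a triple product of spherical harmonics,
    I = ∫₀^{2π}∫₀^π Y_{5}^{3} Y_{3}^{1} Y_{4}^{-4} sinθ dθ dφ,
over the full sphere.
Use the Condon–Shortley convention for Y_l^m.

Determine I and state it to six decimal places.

m-sum 0 ✓  L=12 even ✓  2≤4≤8 ✓
Π(2lᵢ+1) = 11×7×9 = 693
triangle coeff Δ(5,3,4) = 1/180180
Σ_t [1,3]: t=1:−1/576 t=2:+1/144 t=3:−1/576 = 1/288
(3j)²=20/1001 [(5 3 4; 0 0 0)], sign=+1
Σ_t [2,2]: t=2:+1/5760 = 1/5760
(3j)²=56/2145 [(5 3 4; 3 1 -4)], sign=+1
⇒ 4πI² = 672/1859
I = (+1)√(672/1859/(4π)) = 0.16960553

0.169606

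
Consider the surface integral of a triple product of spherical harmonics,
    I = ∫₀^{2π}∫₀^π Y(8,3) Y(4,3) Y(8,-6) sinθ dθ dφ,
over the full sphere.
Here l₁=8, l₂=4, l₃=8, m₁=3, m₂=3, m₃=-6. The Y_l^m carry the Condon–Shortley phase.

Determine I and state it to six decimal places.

-0.157235

Checks pass: Σm=0; 20 even; l₃=8∈[4,12].
(2·8+1)(2·4+1)(2·8+1) = 2601
Δ: 4! 12! 4! / 21! → 1/185175900
sum: t=0:+1/557383680 t=1:−1/21772800 t=2:+1/8294400 t=3:−1/21772800 t=4:+1/557383680 = 1/30965760
3j²(8 4 8; 0 0 0) = Δ·Π!·Σ² = 36/4199  (sign +1)
sum: t=3:−1/1045094400 t=4:+1/5748019200 = -1/1277337600
3j²(8 4 8; 3 3 -6) = Δ·Π!·Σ² = 9/646  (sign -1)
combine: 4πI² = 2601·36/4199·9/646 = 1458/4693
take √, sign -1: I = -0.15723476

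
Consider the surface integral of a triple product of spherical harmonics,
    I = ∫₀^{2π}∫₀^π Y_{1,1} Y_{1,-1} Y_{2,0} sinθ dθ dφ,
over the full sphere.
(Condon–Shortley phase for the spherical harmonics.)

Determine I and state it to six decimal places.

0.126157

m-sum 0 ✓  L=4 even ✓  0≤2≤2 ✓
Π(2lᵢ+1) = 3×3×5 = 45
triangle coeff Δ(1,1,2) = 1/30
Σ_t [0,0]: t=0:+1/1 = 1/1
(3j)²=2/15 [(1 1 2; 0 0 0)], sign=+1
Σ_t [0,0]: t=0:+1/4 = 1/4
(3j)²=1/30 [(1 1 2; 1 -1 0)], sign=+1
⇒ 4πI² = 1/5
I = (+1)√(1/5/(4π)) = 0.12615663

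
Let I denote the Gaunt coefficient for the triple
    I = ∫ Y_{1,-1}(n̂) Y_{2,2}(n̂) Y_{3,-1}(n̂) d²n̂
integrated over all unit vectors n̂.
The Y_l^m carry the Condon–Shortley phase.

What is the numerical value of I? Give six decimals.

-0.082589

m-sum 0 ✓  L=6 even ✓  1≤3≤3 ✓
Π(2lᵢ+1) = 3×5×7 = 105
triangle coeff Δ(1,2,3) = 1/105
Σ_t [0,0]: t=0:+1/4 = 1/4
(3j)²=3/35 [(1 2 3; 0 0 0)], sign=-1
Σ_t [0,0]: t=0:+1/48 = 1/48
(3j)²=1/105 [(1 2 3; -1 2 -1)], sign=+1
⇒ 4πI² = 3/35
I = (-1)√(3/35/(4π)) = -0.08258890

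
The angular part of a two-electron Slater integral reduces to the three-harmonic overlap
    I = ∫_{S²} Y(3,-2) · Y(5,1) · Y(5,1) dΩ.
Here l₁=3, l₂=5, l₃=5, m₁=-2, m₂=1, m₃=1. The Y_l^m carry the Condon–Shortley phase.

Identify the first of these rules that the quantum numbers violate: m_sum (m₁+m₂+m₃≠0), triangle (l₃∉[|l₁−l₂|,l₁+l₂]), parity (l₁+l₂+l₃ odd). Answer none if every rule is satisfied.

parity

azimuthal sum: -2 + 1 + 1 = 0  ✓
2 ≤ 5 ≤ 8 (triangle on l)  ✓
L = 3 + 5 + 5 = 13 (odd)  ✗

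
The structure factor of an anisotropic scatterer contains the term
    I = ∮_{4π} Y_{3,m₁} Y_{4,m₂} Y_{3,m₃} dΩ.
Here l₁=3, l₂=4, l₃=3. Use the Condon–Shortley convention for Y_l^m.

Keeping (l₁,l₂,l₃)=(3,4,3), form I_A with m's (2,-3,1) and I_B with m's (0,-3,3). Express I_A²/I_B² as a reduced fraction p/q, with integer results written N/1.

2/9

Same 3,4,3: normalisation and zero-m 3j drop out of the ratio.
A: Δ: 4! 2! 4! / 11! → 1/34650; sum: t=0:+1/144 t=1:−1/288 = 1/288; 3j²(3 4 3; 2 -3 1) = Δ·Π!·Σ² = 1/99  (sign +1)
B: Δ: 4! 2! 4! / 11! → 1/34650; sum: t=1:−1/288 = -1/288; 3j²(3 4 3; 0 -3 3) = Δ·Π!·Σ² = 1/22  (sign -1)
I_A²/I_B² = (1/99)/(1/22) = 2/9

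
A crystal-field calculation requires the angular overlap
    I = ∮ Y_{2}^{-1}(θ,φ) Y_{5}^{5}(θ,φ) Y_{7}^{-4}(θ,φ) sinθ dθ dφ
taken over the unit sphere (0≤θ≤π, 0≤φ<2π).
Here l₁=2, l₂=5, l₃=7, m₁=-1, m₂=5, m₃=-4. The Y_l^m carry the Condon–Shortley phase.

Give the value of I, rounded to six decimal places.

Checks pass: Σm=0; 14 even; l₃=7∈[3,7].
(2·2+1)(2·5+1)(2·7+1) = 825
Δ: 0! 4! 10! / 15! → 1/15015
sum: t=0:+1/57600 = 1/57600
3j²(2 5 7; 0 0 0) = Δ·Π!·Σ² = 21/715  (sign -1)
sum: t=0:+1/21772800 = 1/21772800
3j²(2 5 7; -1 5 -4) = Δ·Π!·Σ² = 1/1365  (sign -1)
combine: 4πI² = 825·21/715·1/1365 = 3/169
take √, sign +1: I = 0.03758481

0.037585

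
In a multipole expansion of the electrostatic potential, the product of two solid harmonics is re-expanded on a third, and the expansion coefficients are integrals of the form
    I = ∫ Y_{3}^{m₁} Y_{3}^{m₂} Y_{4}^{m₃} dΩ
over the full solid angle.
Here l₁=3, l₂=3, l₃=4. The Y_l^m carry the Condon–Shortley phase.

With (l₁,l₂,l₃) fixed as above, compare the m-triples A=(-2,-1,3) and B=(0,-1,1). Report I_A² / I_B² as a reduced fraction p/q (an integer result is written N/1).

14/15

Shared (l₁,l₂,l₃)=(3,3,4): N and (l;000)² cancel in I_A²/I_B².
A: Δ = 2!·4!·4!/11! = 1/34650; Racah Σ t=1..2: t=1:−1/144 t=2:+1/288 = -1/288; ⇒ 3j(3 3 4; -2 -1 3)² = 1/99, sgn +1
B: Δ = 2!·4!·4!/11! = 1/34650; Racah Σ t=0..2: t=0:+1/48 t=1:−1/24 t=2:+1/288 = -5/288; ⇒ 3j(3 3 4; 0 -1 1)² = 5/462, sgn +1
I_A²/I_B² = (1/99)/(5/462) = 14/15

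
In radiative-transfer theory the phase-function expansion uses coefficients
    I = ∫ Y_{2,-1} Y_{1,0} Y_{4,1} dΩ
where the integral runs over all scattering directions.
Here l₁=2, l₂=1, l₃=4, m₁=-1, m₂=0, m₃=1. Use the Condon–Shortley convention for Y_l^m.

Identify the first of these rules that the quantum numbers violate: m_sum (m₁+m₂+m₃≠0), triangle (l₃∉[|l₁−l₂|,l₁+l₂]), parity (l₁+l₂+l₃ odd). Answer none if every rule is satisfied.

m₁+m₂+m₃ = -1 + 0 + 1 = 0  ✓
triangle: |2−1|=1 ≤ l₃=4 ≤ 2+1=3  ✗
parity: l₁+l₂+l₃ = 7 is odd

triangle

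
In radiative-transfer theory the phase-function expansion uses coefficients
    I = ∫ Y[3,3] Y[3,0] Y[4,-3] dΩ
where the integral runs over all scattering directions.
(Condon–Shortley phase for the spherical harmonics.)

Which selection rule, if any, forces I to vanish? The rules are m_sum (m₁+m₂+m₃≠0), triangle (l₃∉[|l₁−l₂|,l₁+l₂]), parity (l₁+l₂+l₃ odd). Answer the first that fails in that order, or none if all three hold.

none

azimuthal sum: 3 + 0 − 3 = 0  ✓
0 ≤ 4 ≤ 6 (triangle on l)  ✓
L = 3 + 3 + 4 = 10 (even)  ✓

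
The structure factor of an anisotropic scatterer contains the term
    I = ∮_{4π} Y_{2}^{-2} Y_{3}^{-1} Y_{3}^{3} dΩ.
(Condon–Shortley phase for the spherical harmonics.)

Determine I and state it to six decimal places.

0.132981

m-sum 0 ✓  L=8 even ✓  1≤3≤5 ✓
Π(2lᵢ+1) = 5×7×7 = 245
triangle coeff Δ(2,3,3) = 1/3780
Σ_t [0,2]: t=0:+1/24 t=1:−1/4 t=2:+1/24 = -1/6
(3j)²=4/105 [(2 3 3; 0 0 0)], sign=+1
Σ_t [2,2]: t=2:+1/96 = 1/96
(3j)²=1/42 [(2 3 3; -2 -1 3)], sign=+1
⇒ 4πI² = 2/9
I = (+1)√(2/9/(4π)) = 0.13298076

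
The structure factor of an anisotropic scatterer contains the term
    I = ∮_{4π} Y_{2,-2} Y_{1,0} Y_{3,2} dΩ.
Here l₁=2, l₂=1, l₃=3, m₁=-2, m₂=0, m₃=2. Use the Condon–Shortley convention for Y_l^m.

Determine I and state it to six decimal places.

0.184674

m-sum 0 ✓  L=6 even ✓  1≤3≤3 ✓
Π(2lᵢ+1) = 5×3×7 = 105
triangle coeff Δ(2,1,3) = 1/105
Σ_t [0,0]: t=0:+1/4 = 1/4
(3j)²=3/35 [(2 1 3; 0 0 0)], sign=-1
Σ_t [0,0]: t=0:+1/24 = 1/24
(3j)²=1/21 [(2 1 3; -2 0 2)], sign=-1
⇒ 4πI² = 3/7
I = (+1)√(3/7/(4π)) = 0.18467439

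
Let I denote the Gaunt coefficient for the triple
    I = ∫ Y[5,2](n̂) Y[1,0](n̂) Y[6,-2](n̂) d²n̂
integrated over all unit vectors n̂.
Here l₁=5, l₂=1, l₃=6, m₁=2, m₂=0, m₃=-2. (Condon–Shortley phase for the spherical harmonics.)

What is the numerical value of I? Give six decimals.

m-sum 0 ✓  L=12 even ✓  4≤6≤6 ✓
Π(2lᵢ+1) = 11×3×13 = 429
triangle coeff Δ(5,1,6) = 1/858
Σ_t [0,0]: t=0:+1/14400 = 1/14400
(3j)²=6/143 [(5 1 6; 0 0 0)], sign=+1
Σ_t [0,0]: t=0:+1/30240 = 1/30240
(3j)²=16/429 [(5 1 6; 2 0 -2)], sign=+1
⇒ 4πI² = 96/143
I = (+1)√(96/143/(4π)) = 0.23113338

0.231133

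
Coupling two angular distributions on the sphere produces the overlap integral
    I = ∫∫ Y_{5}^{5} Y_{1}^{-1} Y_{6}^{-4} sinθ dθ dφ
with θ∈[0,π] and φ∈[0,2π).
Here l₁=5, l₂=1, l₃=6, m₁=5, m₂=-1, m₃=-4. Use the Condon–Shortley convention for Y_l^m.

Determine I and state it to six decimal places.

Rules hold: Σm=0, L=12 even, 4≤6≤6.
N = 11·3·13 = 429
Δ = 0!·10!·2!/13! = 1/858
Racah Σ t=0..0: t=0:+1/14400 = 1/14400
⇒ 3j(5 1 6; 0 0 0)² = 6/143, sgn +1
Racah Σ t=0..0: t=0:+1/7257600 = 1/7257600
⇒ 3j(5 1 6; 5 -1 -4)² = 1/858, sgn +1
4πI² = N·(3j₀)²·(3jₘ)² = 3/143
I = +1·√(0.020979/4π) = 0.04085899

0.040859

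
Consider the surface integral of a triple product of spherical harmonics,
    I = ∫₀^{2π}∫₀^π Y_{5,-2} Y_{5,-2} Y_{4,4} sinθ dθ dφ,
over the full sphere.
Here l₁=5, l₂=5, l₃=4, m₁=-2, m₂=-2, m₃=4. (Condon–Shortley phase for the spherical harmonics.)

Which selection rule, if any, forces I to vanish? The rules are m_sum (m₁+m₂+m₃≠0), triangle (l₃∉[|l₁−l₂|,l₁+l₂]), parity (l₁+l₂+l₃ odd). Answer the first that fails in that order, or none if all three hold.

m₁+m₂+m₃ = -2 − 2 + 4 = 0  ✓
triangle: |5−5|=0 ≤ l₃=4 ≤ 5+5=10  ✓
parity: l₁+l₂+l₃ = 14 is even  ✓

none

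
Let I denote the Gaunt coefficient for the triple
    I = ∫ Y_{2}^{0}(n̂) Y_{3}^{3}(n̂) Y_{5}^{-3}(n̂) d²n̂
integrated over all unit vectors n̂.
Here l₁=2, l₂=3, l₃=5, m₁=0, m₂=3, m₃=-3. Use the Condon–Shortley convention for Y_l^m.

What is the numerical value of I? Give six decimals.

m-sum 0 ✓  L=10 even ✓  1≤5≤5 ✓
Π(2lᵢ+1) = 5×7×11 = 385
triangle coeff Δ(2,3,5) = 1/2310
Σ_t [0,0]: t=0:+1/144 = 1/144
(3j)²=10/231 [(2 3 5; 0 0 0)], sign=-1
Σ_t [0,0]: t=0:+1/2880 = 1/2880
(3j)²=2/165 [(2 3 5; 0 3 -3)], sign=+1
⇒ 4πI² = 20/99
I = (-1)√(20/99/(4π)) = -0.12679218

-0.126792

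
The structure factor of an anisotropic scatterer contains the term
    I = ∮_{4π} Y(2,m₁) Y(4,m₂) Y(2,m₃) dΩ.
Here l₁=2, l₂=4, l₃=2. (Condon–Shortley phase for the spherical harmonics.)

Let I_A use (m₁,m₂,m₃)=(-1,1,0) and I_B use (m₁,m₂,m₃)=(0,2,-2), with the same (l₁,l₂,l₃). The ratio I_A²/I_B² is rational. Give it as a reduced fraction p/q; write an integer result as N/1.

2/1

Same 2,4,2: normalisation and zero-m 3j drop out of the ratio.
A: Δ: 4! 0! 4! / 9! → 1/630; sum: t=3:−1/24 = -1/24; 3j²(2 4 2; -1 1 0) = Δ·Π!·Σ² = 1/21  (sign -1)
B: Δ: 4! 0! 4! / 9! → 1/630; sum: t=2:+1/96 = 1/96; 3j²(2 4 2; 0 2 -2) = Δ·Π!·Σ² = 1/42  (sign +1)
I_A²/I_B² = (1/21)/(1/42) = 2/1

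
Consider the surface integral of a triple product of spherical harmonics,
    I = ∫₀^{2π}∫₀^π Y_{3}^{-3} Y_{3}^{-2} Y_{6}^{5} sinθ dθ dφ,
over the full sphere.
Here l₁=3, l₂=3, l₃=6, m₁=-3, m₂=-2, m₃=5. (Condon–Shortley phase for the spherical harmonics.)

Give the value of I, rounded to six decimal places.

m-sum 0 ✓  L=12 even ✓  0≤6≤6 ✓
Π(2lᵢ+1) = 7×7×13 = 637
triangle coeff Δ(3,3,6) = 1/12012
Σ_t [0,0]: t=0:+1/1296 = 1/1296
(3j)²=100/3003 [(3 3 6; 0 0 0)], sign=+1
Σ_t [0,0]: t=0:+1/86400 = 1/86400
(3j)²=1/26 [(3 3 6; -3 -2 5)], sign=-1
⇒ 4πI² = 350/429
I = (-1)√(350/429/(4π)) = -0.25480060

-0.254801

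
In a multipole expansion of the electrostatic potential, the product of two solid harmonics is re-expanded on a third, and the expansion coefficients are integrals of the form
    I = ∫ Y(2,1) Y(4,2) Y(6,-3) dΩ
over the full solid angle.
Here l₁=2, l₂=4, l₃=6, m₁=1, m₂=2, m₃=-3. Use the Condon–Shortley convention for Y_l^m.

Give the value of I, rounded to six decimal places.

Checks pass: Σm=0; 12 even; l₃=6∈[2,6].
(2·2+1)(2·4+1)(2·6+1) = 585
Δ: 0! 4! 8! / 13! → 1/6435
sum: t=0:+1/2304 = 1/2304
3j²(2 4 6; 0 0 0) = Δ·Π!·Σ² = 5/143  (sign +1)
sum: t=0:+1/8640 = 1/8640
3j²(2 4 6; 1 2 -3) = Δ·Π!·Σ² = 28/715  (sign -1)
combine: 4πI² = 585·5/143·28/715 = 1260/1573
take √, sign -1: I = -0.25247360

-0.252474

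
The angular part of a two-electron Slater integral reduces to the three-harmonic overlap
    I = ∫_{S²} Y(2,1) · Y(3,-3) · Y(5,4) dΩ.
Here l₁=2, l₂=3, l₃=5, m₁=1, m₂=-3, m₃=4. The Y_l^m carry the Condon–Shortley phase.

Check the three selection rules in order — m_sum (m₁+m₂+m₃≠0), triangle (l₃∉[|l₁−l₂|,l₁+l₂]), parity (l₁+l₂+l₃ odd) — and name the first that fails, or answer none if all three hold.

m_sum

azimuthal sum: 1 − 3 + 4 = 2  ✗
1 ≤ 5 ≤ 5 (triangle on l)
L = 2 + 3 + 5 = 10 (even)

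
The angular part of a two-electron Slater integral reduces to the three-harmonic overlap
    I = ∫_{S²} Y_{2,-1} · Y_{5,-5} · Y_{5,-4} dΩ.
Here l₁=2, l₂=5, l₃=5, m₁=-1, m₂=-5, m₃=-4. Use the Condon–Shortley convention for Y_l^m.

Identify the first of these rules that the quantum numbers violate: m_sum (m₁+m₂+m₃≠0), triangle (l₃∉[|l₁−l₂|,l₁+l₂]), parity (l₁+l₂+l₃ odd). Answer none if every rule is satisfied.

m₁+m₂+m₃ = -1 − 5 − 4 = -10  ✗
triangle: |2−5|=3 ≤ l₃=5 ≤ 2+5=7
parity: l₁+l₂+l₃ = 12 is even

m_sum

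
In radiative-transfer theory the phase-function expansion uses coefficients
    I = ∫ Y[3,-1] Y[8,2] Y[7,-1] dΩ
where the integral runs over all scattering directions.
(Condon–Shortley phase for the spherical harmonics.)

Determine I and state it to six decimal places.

Rules hold: Σm=0, L=18 even, 5≤7≤11.
N = 7·17·15 = 1785
Δ = 4!·2!·12!/19! = 1/5290740
Racah Σ t=1..3: t=1:−1/7257600 t=2:+1/2073600 t=3:−1/7257600 = 1/4838400
⇒ 3j(3 8 7; 0 0 0)² = 252/20995, sgn -1
Racah Σ t=2..4: t=2:+1/7741440 t=3:−1/3628800 t=4:+1/24883200 = -37/348364800
⇒ 3j(3 8 7; -1 2 -1)² = 1369/176358, sgn -1
4πI² = N·(3j₀)²·(3jₘ)² = 172494/1037153
I = +1·√(0.166315/4π) = 0.11504312

0.115043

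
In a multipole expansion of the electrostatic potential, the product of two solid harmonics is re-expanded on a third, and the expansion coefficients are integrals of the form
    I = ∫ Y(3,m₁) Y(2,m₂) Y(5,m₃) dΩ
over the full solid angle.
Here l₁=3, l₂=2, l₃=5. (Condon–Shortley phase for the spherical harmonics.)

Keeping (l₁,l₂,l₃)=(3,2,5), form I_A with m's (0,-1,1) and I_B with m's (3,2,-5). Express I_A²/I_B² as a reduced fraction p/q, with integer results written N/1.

Shared (l₁,l₂,l₃)=(3,2,5): N and (l;000)² cancel in I_A²/I_B².
A: Δ = 0!·6!·4!/11! = 1/2310; Racah Σ t=0..0: t=0:+1/216 = 1/216; ⇒ 3j(3 2 5; 0 -1 1)² = 8/231, sgn +1
B: Δ = 0!·6!·4!/11! = 1/2310; Racah Σ t=0..0: t=0:+1/17280 = 1/17280; ⇒ 3j(3 2 5; 3 2 -5)² = 1/11, sgn +1
I_A²/I_B² = (8/231)/(1/11) = 8/21

8/21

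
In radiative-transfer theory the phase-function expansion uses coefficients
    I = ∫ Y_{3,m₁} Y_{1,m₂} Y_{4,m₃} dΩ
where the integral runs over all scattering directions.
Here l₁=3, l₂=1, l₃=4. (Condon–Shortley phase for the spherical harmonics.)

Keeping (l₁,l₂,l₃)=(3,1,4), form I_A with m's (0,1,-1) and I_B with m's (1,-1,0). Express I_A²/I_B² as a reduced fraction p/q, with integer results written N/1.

5/3

l's match ⇒ only the (l;m) 3-j factors differ between A and B.
A: triangle coeff Δ(3,1,4) = 1/252; Σ_t [0,0]: t=0:+1/72 = 1/72; (3j)²=5/126 [(3 1 4; 0 1 -1)], sign=-1
B: triangle coeff Δ(3,1,4) = 1/252; Σ_t [0,0]: t=0:+1/96 = 1/96; (3j)²=1/42 [(3 1 4; 1 -1 0)], sign=+1
I_A²/I_B² = (5/126)/(1/42) = 5/3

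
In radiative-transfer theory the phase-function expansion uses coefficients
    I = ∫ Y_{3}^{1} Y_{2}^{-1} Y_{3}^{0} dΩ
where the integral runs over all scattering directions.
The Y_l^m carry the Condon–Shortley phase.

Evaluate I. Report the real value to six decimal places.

Checks pass: Σm=0; 8 even; l₃=3∈[1,5].
(2·3+1)(2·2+1)(2·3+1) = 245
Δ: 2! 4! 2! / 9! → 1/3780
sum: t=0:+1/24 t=1:−1/4 t=2:+1/24 = -1/6
3j²(3 2 3; 0 0 0) = Δ·Π!·Σ² = 4/105  (sign +1)
sum: t=0:+1/8 t=1:−1/12 = 1/24
3j²(3 2 3; 1 -1 0) = Δ·Π!·Σ² = 1/210  (sign -1)
combine: 4πI² = 245·4/105·1/210 = 2/45
take √, sign -1: I = -0.05947080

-0.059471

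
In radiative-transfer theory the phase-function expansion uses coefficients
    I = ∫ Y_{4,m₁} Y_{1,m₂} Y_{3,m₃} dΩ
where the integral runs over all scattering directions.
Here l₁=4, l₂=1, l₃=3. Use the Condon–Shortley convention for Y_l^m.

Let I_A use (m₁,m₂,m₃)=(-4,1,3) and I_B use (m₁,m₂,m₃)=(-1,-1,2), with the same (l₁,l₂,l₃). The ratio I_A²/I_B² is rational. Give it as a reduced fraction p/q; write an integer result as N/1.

Same 4,1,3: normalisation and zero-m 3j drop out of the ratio.
A: Δ: 2! 6! 0! / 9! → 1/252; sum: t=2:+1/1440 = 1/1440; 3j²(4 1 3; -4 1 3) = Δ·Π!·Σ² = 1/9  (sign +1)
B: Δ: 2! 6! 0! / 9! → 1/252; sum: t=0:+1/240 = 1/240; 3j²(4 1 3; -1 -1 2) = Δ·Π!·Σ² = 1/84  (sign -1)
I_A²/I_B² = (1/9)/(1/84) = 28/3

28/3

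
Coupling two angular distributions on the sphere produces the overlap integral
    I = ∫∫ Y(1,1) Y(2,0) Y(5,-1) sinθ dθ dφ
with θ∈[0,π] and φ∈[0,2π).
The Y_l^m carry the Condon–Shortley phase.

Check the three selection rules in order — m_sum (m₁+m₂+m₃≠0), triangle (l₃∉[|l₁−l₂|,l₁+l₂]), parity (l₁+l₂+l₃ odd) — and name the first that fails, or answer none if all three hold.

triangle

azimuthal sum: 1 + 0 − 1 = 0  ✓
1 ≤ 5 ≤ 3 (triangle on l)  ✗
L = 1 + 2 + 5 = 8 (even)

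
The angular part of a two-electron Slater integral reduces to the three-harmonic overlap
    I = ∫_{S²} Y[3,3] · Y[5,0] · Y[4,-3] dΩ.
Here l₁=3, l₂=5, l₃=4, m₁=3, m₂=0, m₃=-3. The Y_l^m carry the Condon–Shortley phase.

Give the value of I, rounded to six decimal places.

Checks pass: Σm=0; 12 even; l₃=4∈[2,8].
(2·3+1)(2·5+1)(2·4+1) = 693
Δ: 4! 2! 6! / 13! → 1/180180
sum: t=1:−1/576 t=2:+1/144 t=3:−1/576 = 1/288
3j²(3 5 4; 0 0 0) = Δ·Π!·Σ² = 20/1001  (sign +1)
sum: t=0:+1/5760 = 1/5760
3j²(3 5 4; 3 0 -3) = Δ·Π!·Σ² = 5/572  (sign -1)
combine: 4πI² = 693·20/1001·5/572 = 225/1859
take √, sign -1: I = -0.09814013

-0.098140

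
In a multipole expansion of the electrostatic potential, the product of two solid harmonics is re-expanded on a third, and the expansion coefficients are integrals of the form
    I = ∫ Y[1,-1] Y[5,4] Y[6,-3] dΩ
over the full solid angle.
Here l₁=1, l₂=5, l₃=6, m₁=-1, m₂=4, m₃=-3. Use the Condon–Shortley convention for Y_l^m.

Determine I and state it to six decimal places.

Rules hold: Σm=0, L=12 even, 4≤6≤6.
N = 3·11·13 = 429
Δ = 0!·2!·10!/13! = 1/858
Racah Σ t=0..0: t=0:+1/14400 = 1/14400
⇒ 3j(1 5 6; 0 0 0)² = 6/143, sgn +1
Racah Σ t=0..0: t=0:+1/725760 = 1/725760
⇒ 3j(1 5 6; -1 4 -3)² = 1/286, sgn -1
4πI² = N·(3j₀)²·(3jₘ)² = 9/143
I = -1·√(0.0629371/4π) = -0.07076985

-0.070770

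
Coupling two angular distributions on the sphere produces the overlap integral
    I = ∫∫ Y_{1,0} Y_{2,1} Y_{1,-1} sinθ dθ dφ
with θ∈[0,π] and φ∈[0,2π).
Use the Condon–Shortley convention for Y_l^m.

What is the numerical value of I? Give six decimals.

-0.218510

m-sum 0 ✓  L=4 even ✓  1≤1≤3 ✓
Π(2lᵢ+1) = 3×5×3 = 45
triangle coeff Δ(1,2,1) = 1/30
Σ_t [1,1]: t=1:−1/1 = -1/1
(3j)²=2/15 [(1 2 1; 0 0 0)], sign=+1
Σ_t [1,1]: t=1:−1/2 = -1/2
(3j)²=1/10 [(1 2 1; 0 1 -1)], sign=-1
⇒ 4πI² = 3/5
I = (-1)√(3/5/(4π)) = -0.21850969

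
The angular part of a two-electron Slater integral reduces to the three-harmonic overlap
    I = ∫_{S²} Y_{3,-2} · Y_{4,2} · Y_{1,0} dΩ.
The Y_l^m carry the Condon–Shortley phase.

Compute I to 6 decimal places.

0.213244

Checks pass: Σm=0; 8 even; l₃=1∈[1,7].
(2·3+1)(2·4+1)(2·1+1) = 189
Δ: 6! 0! 2! / 9! → 1/252
sum: t=3:−1/36 = -1/36
3j²(3 4 1; 0 0 0) = Δ·Π!·Σ² = 4/63  (sign +1)
sum: t=5:−1/120 = -1/120
3j²(3 4 1; -2 2 0) = Δ·Π!·Σ² = 1/21  (sign +1)
combine: 4πI² = 189·4/63·1/21 = 4/7
take √, sign +1: I = 0.21324362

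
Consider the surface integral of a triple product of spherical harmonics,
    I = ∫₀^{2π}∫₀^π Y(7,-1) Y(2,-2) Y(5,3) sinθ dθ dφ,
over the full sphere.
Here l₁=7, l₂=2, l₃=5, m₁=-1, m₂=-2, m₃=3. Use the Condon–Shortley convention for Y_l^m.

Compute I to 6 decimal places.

-0.043890

Rules hold: Σm=0, L=14 even, 5≤5≤9.
N = 15·5·11 = 825
Δ = 4!·10!·0!/15! = 1/15015
Racah Σ t=2..2: t=2:+1/57600 = 1/57600
⇒ 3j(7 2 5; 0 0 0)² = 21/715, sgn -1
Racah Σ t=0..0: t=0:+1/1935360 = 1/1935360
⇒ 3j(7 2 5; -1 -2 3)² = 1/1001, sgn +1
4πI² = N·(3j₀)²·(3jₘ)² = 45/1859
I = -1·√(0.0242066/4π) = -0.04388960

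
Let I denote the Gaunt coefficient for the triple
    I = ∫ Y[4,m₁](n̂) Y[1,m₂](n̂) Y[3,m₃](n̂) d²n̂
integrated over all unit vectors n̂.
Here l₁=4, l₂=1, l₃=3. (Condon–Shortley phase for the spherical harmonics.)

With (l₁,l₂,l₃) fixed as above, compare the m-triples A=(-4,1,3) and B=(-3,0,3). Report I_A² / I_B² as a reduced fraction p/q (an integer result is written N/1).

4/1

Same 4,1,3: normalisation and zero-m 3j drop out of the ratio.
A: Δ: 2! 6! 0! / 9! → 1/252; sum: t=2:+1/1440 = 1/1440; 3j²(4 1 3; -4 1 3) = Δ·Π!·Σ² = 1/9  (sign +1)
B: Δ: 2! 6! 0! / 9! → 1/252; sum: t=1:−1/720 = -1/720; 3j²(4 1 3; -3 0 3) = Δ·Π!·Σ² = 1/36  (sign -1)
I_A²/I_B² = (1/9)/(1/36) = 4/1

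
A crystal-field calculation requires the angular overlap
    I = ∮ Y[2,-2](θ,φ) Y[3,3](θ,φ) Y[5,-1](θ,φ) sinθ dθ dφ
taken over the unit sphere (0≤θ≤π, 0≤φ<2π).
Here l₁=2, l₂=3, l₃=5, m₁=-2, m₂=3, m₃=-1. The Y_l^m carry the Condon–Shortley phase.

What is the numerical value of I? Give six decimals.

-0.023961

Rules hold: Σm=0, L=10 even, 1≤5≤5.
N = 5·7·11 = 385
Δ = 0!·4!·6!/11! = 1/2310
Racah Σ t=0..0: t=0:+1/144 = 1/144
⇒ 3j(2 3 5; 0 0 0)² = 10/231, sgn -1
Racah Σ t=0..0: t=0:+1/17280 = 1/17280
⇒ 3j(2 3 5; -2 3 -1)² = 1/2310, sgn +1
4πI² = N·(3j₀)²·(3jₘ)² = 5/693
I = -1·√(0.00721501/4π) = -0.02396147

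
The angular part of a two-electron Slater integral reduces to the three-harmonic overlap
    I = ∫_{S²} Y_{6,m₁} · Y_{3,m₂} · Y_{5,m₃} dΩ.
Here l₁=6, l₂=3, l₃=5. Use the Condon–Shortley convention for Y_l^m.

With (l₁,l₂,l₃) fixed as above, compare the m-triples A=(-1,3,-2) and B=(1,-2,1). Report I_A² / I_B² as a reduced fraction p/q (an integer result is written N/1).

Shared (l₁,l₂,l₃)=(6,3,5): N and (l;000)² cancel in I_A²/I_B².
A: Δ = 4!·8!·2!/15! = 1/675675; Racah Σ t=4..4: t=4:+1/34560 = 1/34560; ⇒ 3j(6 3 5; -1 3 -2)² = 7/429, sgn -1
B: Δ = 4!·8!·2!/15! = 1/675675; Racah Σ t=0..1: t=0:+1/17280 t=1:−1/6912 = -1/11520; ⇒ 3j(6 3 5; 1 -2 1)² = 2/143, sgn -1
I_A²/I_B² = (7/429)/(2/143) = 7/6

7/6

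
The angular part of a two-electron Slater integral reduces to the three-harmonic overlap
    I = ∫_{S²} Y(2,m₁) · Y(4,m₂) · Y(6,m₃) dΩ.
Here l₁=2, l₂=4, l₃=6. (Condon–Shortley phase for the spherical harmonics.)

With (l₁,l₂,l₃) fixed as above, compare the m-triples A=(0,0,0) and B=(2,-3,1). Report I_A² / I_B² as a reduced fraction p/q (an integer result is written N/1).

l's match ⇒ only the (l;m) 3-j factors differ between A and B.
A: triangle coeff Δ(2,4,6) = 1/6435; Σ_t [0,0]: t=0:+1/2304 = 1/2304; (3j)²=5/143 [(2 4 6; 0 0 0)], sign=+1
B: triangle coeff Δ(2,4,6) = 1/6435; Σ_t [0,0]: t=0:+1/120960 = 1/120960; (3j)²=1/1287 [(2 4 6; 2 -3 1)], sign=-1
I_A²/I_B² = (5/143)/(1/1287) = 45/1

45/1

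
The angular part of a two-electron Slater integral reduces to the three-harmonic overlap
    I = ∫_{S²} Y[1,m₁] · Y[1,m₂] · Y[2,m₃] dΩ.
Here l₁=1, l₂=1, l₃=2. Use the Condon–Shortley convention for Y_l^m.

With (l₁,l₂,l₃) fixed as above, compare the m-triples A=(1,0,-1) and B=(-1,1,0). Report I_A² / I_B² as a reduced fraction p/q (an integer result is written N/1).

Same 1,1,2: normalisation and zero-m 3j drop out of the ratio.
A: Δ: 0! 2! 2! / 5! → 1/30; sum: t=0:+1/2 = 1/2; 3j²(1 1 2; 1 0 -1) = Δ·Π!·Σ² = 1/10  (sign -1)
B: Δ: 0! 2! 2! / 5! → 1/30; sum: t=0:+1/4 = 1/4; 3j²(1 1 2; -1 1 0) = Δ·Π!·Σ² = 1/30  (sign +1)
I_A²/I_B² = (1/10)/(1/30) = 3/1

3/1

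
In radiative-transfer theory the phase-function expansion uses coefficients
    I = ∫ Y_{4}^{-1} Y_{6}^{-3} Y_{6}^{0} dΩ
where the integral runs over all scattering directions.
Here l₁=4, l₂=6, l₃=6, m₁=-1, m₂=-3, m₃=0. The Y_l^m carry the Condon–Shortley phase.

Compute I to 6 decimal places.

-1 − 3 + 0 = -4 ≠ 0: azimuthal integral kills it; I = 0

0.000000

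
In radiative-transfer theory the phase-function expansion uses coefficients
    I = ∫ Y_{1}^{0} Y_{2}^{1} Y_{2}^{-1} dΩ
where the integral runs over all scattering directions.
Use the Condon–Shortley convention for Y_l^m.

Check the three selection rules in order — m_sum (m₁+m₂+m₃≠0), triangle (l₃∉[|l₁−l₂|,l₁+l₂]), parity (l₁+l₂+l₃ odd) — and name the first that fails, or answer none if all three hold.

parity

m₁+m₂+m₃ = 0 + 1 − 1 = 0  ✓
triangle: |1−2|=1 ≤ l₃=2 ≤ 1+2=3  ✓
parity: l₁+l₂+l₃ = 5 is odd  ✗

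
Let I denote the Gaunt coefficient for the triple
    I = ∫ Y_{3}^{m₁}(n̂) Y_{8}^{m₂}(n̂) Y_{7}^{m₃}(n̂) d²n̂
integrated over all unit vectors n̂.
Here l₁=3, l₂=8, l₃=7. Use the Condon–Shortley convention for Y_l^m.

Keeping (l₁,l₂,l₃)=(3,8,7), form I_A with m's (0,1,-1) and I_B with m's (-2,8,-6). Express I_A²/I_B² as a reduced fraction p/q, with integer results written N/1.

Same 3,8,7: normalisation and zero-m 3j drop out of the ratio.
A: Δ: 4! 2! 12! / 19! → 1/5290740; sum: t=1:−1/11612160 t=2:+1/2419200 t=3:−1/6220800 = 29/174182400; 3j²(3 8 7; 0 1 -1) = Δ·Π!·Σ² = 841/83980  (sign +1)
B: Δ: 4! 2! 12! / 19! → 1/5290740; sum: t=4:+1/11496038400 = 1/11496038400; 3j²(3 8 7; -2 8 -6) = Δ·Π!·Σ² = 65/2907  (sign -1)
I_A²/I_B² = (841/83980)/(65/2907) = 7569/16900

7569/16900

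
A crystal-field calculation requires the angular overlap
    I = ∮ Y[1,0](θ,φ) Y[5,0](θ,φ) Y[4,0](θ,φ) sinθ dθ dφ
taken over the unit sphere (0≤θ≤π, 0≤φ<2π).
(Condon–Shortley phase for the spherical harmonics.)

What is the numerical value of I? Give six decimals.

Checks pass: Σm=0; 10 even; l₃=4∈[4,6].
(2·1+1)(2·5+1)(2·4+1) = 297
Δ: 2! 0! 8! / 11! → 1/495
sum: t=1:−1/576 = -1/576
3j²(1 5 4; 0 0 0) = Δ·Π!·Σ² = 5/99  (sign -1)
(m-triple is (0,0,0) — same symbol as above.)
combine: 4πI² = 297·5/99·5/99 = 25/33
take √, sign +1: I = 0.24553200

0.245532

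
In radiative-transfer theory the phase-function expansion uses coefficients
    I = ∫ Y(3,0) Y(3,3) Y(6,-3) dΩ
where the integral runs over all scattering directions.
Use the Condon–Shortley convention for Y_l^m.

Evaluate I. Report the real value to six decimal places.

Rules hold: Σm=0, L=12 even, 0≤6≤6.
N = 7·7·13 = 637
Δ = 0!·6!·6!/13! = 1/12012
Racah Σ t=0..0: t=0:+1/1296 = 1/1296
⇒ 3j(3 3 6; 0 0 0)² = 100/3003, sgn +1
Racah Σ t=0..0: t=0:+1/25920 = 1/25920
⇒ 3j(3 3 6; 0 3 -3)² = 1/143, sgn -1
4πI² = N·(3j₀)²·(3jₘ)² = 700/4719
I = -1·√(0.148337/4π) = -0.10864734

-0.108647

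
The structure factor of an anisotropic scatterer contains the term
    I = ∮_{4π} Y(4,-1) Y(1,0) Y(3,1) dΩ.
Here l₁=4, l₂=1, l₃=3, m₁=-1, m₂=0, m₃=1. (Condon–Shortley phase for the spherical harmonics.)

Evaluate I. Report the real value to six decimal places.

-0.238414

m-sum 0 ✓  L=8 even ✓  3≤3≤5 ✓
Π(2lᵢ+1) = 9×3×7 = 189
triangle coeff Δ(4,1,3) = 1/252
Σ_t [1,1]: t=1:−1/36 = -1/36
(3j)²=4/63 [(4 1 3; 0 0 0)], sign=+1
Σ_t [1,1]: t=1:−1/48 = -1/48
(3j)²=5/84 [(4 1 3; -1 0 1)], sign=-1
⇒ 4πI² = 5/7
I = (-1)√(5/7/(4π)) = -0.23841361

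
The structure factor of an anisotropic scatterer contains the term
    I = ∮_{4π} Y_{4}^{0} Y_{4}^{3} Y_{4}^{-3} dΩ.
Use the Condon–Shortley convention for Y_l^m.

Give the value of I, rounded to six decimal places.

m-sum 0 ✓  L=12 even ✓  0≤4≤8 ✓
Π(2lᵢ+1) = 9×9×9 = 729
triangle coeff Δ(4,4,4) = 1/450450
Σ_t [0,4]: t=0:+1/13824 t=1:−1/216 t=2:+1/64 t=3:−1/216 t=4:+1/13824 = 5/768
(3j)²=18/1001 [(4 4 4; 0 0 0)], sign=+1
Σ_t [3,4]: t=3:−1/864 t=4:+1/3456 = -1/1152
(3j)²=7/286 [(4 4 4; 0 3 -3)], sign=+1
⇒ 4πI² = 6561/20449
I = (+1)√(6561/20449/(4π)) = 0.15978796

0.159788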